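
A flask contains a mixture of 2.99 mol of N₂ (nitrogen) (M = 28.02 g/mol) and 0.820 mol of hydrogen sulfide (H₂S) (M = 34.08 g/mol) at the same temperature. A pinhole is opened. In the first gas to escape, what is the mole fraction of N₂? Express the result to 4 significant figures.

Rate_i ∝ x_i/√M_i (Graham's law weighted by mole fraction), so the effusate composition follows n_i/√M_i.
So x_N₂ in the escaping gas = (n_N₂/√M_N₂) / Σ(n_i/√M_i)
= (2.99/√28.02) / (2.99/√28.02 + 0.820/√34.08) = 0.5649/(0.5649 + 0.1405) = 0.8009.

0.8009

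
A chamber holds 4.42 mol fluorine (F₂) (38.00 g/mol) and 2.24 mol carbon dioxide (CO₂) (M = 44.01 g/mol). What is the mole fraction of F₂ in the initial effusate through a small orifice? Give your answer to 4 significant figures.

Effusion rate of each component ∝ n_i/√M_i (partial pressure × 1/√M).
Mole fraction of F₂ in the effusate = (n_F₂/√M_F₂) / (n_F₂/√M_F₂ + n_CO₂/√M_CO₂)
= (4.42/√38.00) / (4.42/√38.00 + 2.24/√44.01) = 0.7170/(0.7170 + 0.3377) = 0.6798.

0.6798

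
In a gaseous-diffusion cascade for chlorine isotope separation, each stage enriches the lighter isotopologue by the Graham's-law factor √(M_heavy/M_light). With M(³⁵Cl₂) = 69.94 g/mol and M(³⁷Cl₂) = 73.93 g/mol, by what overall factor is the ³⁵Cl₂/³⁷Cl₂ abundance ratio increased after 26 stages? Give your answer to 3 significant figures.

2.06

The single-stage factor is √(M_heavy/M_light), so 26 stages give [√(73.93/69.94)]^26 = (73.93/69.94)^(26/2).
= 1.05705^13 = 2.06.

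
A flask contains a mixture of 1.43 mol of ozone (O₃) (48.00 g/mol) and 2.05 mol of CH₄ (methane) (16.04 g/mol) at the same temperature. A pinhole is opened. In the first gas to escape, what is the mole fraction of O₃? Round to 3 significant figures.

Each component's effusion rate ∝ (its partial pressure)·(1/√M) ∝ n_i/√M_i.
Mole fraction of O₃ in the effusate = (n_O₃/√M_O₃) / (n_O₃/√M_O₃ + n_CH₄/√M_CH₄)
= (1.43/√48.00) / (1.43/√48.00 + 2.05/√16.04) = 0.2064/(0.2064 + 0.5119) = 0.287.

0.287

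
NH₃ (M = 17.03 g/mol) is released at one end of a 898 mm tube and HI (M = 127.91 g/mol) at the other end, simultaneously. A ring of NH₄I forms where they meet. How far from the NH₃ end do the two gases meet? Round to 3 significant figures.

658 mm

The fronts meet when d_NH₃ + d_HI = L with d_NH₃/d_HI = √(M_HI/M_NH₃) (Graham's law). Here √(M_HI/M_NH₃) = √(127.91/17.03) = 2.741.
With d_NH₃ + d_HI = 898 mm, d_HI = 898/(1 + 2.741) = 240.1 mm.
d_NH₃ = 898 − 240.1 = 658 mm.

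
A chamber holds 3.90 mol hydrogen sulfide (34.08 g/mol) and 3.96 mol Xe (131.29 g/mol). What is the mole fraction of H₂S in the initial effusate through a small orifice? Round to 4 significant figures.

0.6591

Rate_i ∝ x_i/√M_i (Graham's law weighted by mole fraction), so the effusate composition follows n_i/√M_i.
x_H₂S(eff) = (n_H₂S/√M_H₂S) / (n_H₂S/√M_H₂S + n_Xe/√M_Xe)
= (3.90/√34.08) / (3.90/√34.08 + 3.96/√131.29) = 0.6681/(0.6681 + 0.3456) = 0.6591.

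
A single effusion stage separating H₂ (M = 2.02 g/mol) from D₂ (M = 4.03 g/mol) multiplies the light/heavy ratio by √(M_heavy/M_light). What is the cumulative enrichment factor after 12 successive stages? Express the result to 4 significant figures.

The single-stage factor is √(M_heavy/M_light), so 12 stages give [√(4.03/2.02)]^12 = (4.03/2.02)^(12/2).
= 1.99505^6 = 63.06.

63.06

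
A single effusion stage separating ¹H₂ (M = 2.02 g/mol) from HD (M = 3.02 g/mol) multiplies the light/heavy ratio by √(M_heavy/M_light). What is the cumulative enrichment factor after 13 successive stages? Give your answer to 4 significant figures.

13.65

After 13 stages the ratio has grown by (√(3.02/2.02))^13 = (3.02/2.02)^(13/2).
= 1.49505^(13/2) = 13.65.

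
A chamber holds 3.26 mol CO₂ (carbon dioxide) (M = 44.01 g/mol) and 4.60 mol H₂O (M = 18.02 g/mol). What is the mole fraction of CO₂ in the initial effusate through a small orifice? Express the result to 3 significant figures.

0.312

Rate_i ∝ x_i/√M_i (Graham's law weighted by mole fraction), so the effusate composition follows n_i/√M_i.
Mole fraction of CO₂ in the effusate = (n_CO₂/√M_CO₂) / (n_CO₂/√M_CO₂ + n_H₂O/√M_H₂O)
= (3.26/√44.01) / (3.26/√44.01 + 4.60/√18.02) = 0.4914/(0.4914 + 1.084) = 0.312.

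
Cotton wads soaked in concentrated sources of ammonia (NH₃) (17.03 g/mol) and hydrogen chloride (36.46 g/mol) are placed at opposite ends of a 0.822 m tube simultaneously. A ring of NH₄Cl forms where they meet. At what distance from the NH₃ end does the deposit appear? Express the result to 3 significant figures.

0.488 m

Graham's law gives d_NH₃/d_HCl = rate_NH₃/rate_HCl = √(M_HCl/M_NH₃) = √(36.46/17.03) = 1.463.
With d_NH₃ + d_HCl = 0.822 m, d_HCl = 0.822/(1 + 1.463) = 0.3337 m.
d_NH₃ = 0.822 − 0.3337 = 0.488 m.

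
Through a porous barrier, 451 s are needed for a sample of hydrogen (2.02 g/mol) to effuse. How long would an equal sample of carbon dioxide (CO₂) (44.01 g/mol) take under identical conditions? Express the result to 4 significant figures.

From Graham's law, t_CO₂/t_H₂ = √(M_CO₂/M_H₂) = √(44.01/2.02) = √21.79 = 4.668.
So the time for CO₂ is 451 × 4.668 = 2105 s.

2105 s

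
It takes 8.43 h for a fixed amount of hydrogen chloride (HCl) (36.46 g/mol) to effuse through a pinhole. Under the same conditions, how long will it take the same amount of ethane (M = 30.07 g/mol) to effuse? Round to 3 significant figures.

Graham's law gives t_C₂H₆/t_HCl = √(M_C₂H₆/M_HCl) = √(30.07/36.46) = √0.8247 = 0.9082.
So the time for C₂H₆ is 8.43 × 0.9082 = 7.66 h.

7.66 h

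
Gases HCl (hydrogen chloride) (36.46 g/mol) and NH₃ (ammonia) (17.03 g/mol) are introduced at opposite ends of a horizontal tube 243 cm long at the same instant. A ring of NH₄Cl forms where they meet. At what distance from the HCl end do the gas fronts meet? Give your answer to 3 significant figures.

98.7 cm

Graham's law gives d_HCl/d_NH₃ = rate_HCl/rate_NH₃ = √(M_NH₃/M_HCl) = √(17.03/36.46) = 0.6834.
With d_HCl + d_NH₃ = 243 cm, d_NH₃ = 243/(1 + 0.6834) = 144.3 cm.
d_HCl = 243 − 144.3 = 98.7 cm.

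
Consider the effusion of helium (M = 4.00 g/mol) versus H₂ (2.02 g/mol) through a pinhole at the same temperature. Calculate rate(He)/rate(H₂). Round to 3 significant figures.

Since effusion rate ∝ 1/√M, rate_He/rate_H₂ = √(M_H₂/M_He) = √(2.02/4.00) = √0.5050 = 0.711.

0.711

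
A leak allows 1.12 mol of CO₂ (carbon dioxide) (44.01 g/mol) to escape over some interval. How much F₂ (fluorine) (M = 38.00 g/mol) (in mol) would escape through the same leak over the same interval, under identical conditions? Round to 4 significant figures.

1.205 mol

Graham's law gives rate_F₂/rate_CO₂ = √(M_CO₂/M_F₂) = √(44.01/38.00) = √1.158 = 1.076.
So the amount for F₂ is 1.12 × 1.076 = 1.205 mol.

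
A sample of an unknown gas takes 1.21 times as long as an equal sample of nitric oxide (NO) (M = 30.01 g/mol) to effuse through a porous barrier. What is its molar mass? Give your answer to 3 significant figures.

Using Graham's law: t_X/t_NO = √(M_X/M_NO).
1.21 = √(M_X/30.01)
M_X = 30.01 × 1.21² = 30.01 × 1.464 = 43.9 g/mol

43.9 g/mol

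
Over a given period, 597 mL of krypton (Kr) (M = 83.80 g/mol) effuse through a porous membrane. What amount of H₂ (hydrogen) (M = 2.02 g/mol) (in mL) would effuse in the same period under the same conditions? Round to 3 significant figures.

Graham's law gives rate_H₂/rate_Kr = √(M_Kr/M_H₂) = √(83.80/2.02) = √41.49 = 6.441.
So the volume for H₂ is 597 × 6.441 = 3850 mL.

3850 mL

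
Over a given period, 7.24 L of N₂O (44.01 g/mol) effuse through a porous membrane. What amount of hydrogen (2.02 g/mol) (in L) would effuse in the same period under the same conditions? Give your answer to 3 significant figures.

Since effusion rate ∝ 1/√M, rate_H₂/rate_N₂O = √(M_N₂O/M_H₂) = √(44.01/2.02) = √21.79 = 4.668.
So the volume for H₂ is 7.24 × 4.668 = 33.8 L.

33.8 L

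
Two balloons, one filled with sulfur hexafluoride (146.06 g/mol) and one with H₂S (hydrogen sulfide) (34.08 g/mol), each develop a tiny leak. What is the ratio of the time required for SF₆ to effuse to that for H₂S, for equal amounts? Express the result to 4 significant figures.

Since effusion rate ∝ 1/√M, t_SF₆/t_H₂S = √(M_SF₆/M_H₂S) = √(146.06/34.08) = √4.286 = 2.070.

2.070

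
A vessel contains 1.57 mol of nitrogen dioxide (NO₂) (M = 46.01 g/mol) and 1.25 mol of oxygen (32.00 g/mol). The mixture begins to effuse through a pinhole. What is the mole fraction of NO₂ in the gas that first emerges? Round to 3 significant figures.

Rate_i ∝ x_i/√M_i (Graham's law weighted by mole fraction), so the effusate composition follows n_i/√M_i.
x_NO₂(eff) = (n_NO₂/√M_NO₂) / (n_NO₂/√M_NO₂ + n_O₂/√M_O₂)
= (1.57/√46.01) / (1.57/√46.01 + 1.25/√32.00) = 0.2315/(0.2315 + 0.2210) = 0.512.

0.512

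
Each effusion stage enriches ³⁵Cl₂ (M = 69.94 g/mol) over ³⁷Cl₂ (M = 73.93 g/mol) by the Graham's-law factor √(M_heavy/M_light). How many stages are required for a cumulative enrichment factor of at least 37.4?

Per stage α = (73.93/69.94)^(1/2) = 1.05705^0.5, giving ln α = 0.02774.
Need α^N ≥ 37.4 ⇒ N ≥ ln(37.4) / ln α = 3.622 / 0.02774 = 130.56.
Rounding up, N = 131 stages.

131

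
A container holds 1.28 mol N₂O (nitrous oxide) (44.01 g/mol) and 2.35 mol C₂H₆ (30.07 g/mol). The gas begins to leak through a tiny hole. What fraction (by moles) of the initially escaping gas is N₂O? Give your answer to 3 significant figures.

Rate_i ∝ x_i/√M_i (Graham's law weighted by mole fraction), so the effusate composition follows n_i/√M_i.
So x_N₂O in the escaping gas = (n_N₂O/√M_N₂O) / Σ(n_i/√M_i)
= (1.28/√44.01) / (1.28/√44.01 + 2.35/√30.07) = 0.1929/(0.1929 + 0.4285) = 0.310.

0.310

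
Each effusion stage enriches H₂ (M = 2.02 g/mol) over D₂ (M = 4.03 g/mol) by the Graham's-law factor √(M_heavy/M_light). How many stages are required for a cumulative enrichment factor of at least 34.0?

Single-stage factor α = √(4.03/2.02), so ln α = ½ ln(1.99505) = 0.3453.
Need α^N ≥ 34.0 ⇒ N ≥ ln(34.0) / ln α = 3.526 / 0.3453 = 10.21.
Minimum whole number of stages: N = 11.

11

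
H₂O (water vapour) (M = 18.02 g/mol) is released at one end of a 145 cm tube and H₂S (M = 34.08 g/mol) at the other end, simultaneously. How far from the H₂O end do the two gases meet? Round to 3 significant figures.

84.0 cm

Graham's law gives d_H₂O/d_H₂S = rate_H₂O/rate_H₂S = √(M_H₂S/M_H₂O) = √(34.08/18.02) = 1.375.
With d_H₂O + d_H₂S = 145 cm, d_H₂S = 145/(1 + 1.375) = 61.05 cm.
d_H₂O = 145 − 61.05 = 84.0 cm.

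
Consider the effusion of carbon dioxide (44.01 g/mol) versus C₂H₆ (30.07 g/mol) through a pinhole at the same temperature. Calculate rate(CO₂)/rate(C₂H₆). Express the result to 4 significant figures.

0.8266

Since effusion rate ∝ 1/√M, rate_CO₂/rate_C₂H₆ = √(M_C₂H₆/M_CO₂) = √(30.07/44.01) = √0.6833 = 0.8266.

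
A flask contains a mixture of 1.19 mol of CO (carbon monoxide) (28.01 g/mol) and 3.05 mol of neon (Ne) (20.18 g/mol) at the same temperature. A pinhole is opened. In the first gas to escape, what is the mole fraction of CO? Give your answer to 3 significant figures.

The effusion rate of species i is ∝ p_i/√M_i ∝ n_i/√M_i.
x_CO(eff) = (n_CO/√M_CO) / (n_CO/√M_CO + n_Ne/√M_Ne)
= (1.19/√28.01) / (1.19/√28.01 + 3.05/√20.18) = 0.2248/(0.2248 + 0.6790) = 0.249.

0.249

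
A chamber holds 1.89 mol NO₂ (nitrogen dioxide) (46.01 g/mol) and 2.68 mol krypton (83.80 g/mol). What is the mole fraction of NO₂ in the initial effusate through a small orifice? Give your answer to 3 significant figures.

The effusion rate of species i is ∝ p_i/√M_i ∝ n_i/√M_i.
So x_NO₂ in the escaping gas = (n_NO₂/√M_NO₂) / Σ(n_i/√M_i)
= (1.89/√46.01) / (1.89/√46.01 + 2.68/√83.80) = 0.2786/(0.2786 + 0.2928) = 0.488.

0.488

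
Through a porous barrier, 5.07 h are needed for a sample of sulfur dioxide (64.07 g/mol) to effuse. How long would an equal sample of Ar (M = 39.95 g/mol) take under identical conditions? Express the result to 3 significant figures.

From Graham's law, t_Ar/t_SO₂ = √(M_Ar/M_SO₂) = √(39.95/64.07) = √0.6235 = 0.7896.
So the time for Ar is 5.07 × 0.7896 = 4.00 h.

4.00 h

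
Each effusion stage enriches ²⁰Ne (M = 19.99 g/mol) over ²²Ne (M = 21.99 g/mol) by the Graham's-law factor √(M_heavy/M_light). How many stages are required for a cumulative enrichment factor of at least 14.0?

56

Per stage α = (21.99/19.99)^(1/2) = 1.10005^0.5, giving ln α = 0.04768.
Need α^N ≥ 14.0 ⇒ N ≥ ln(14.0) / ln α = 2.639 / 0.04768 = 55.35.
So at least 56 stages are needed.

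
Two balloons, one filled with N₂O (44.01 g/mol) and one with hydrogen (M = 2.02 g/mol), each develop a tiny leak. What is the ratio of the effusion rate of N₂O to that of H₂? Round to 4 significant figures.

0.2142

Using Graham's law: rate_N₂O/rate_H₂ = √(M_H₂/M_N₂O) = √(2.02/44.01) = √0.04590 = 0.2142.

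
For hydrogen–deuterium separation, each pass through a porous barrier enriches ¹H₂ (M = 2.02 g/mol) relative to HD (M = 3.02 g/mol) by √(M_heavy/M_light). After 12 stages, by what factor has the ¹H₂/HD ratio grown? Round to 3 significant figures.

11.2

Each stage multiplies the ratio by α = √(3.02/2.02), so after 12 stages the overall factor is α^12 = (3.02/2.02)^(12/2).
= 1.49505^6 = 11.2.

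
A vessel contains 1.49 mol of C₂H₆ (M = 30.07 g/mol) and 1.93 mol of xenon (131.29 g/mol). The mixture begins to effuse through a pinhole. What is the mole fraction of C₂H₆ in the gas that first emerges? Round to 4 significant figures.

Rate_i ∝ x_i/√M_i (Graham's law weighted by mole fraction), so the effusate composition follows n_i/√M_i.
x_C₂H₆(eff) = (n_C₂H₆/√M_C₂H₆) / (n_C₂H₆/√M_C₂H₆ + n_Xe/√M_Xe)
= (1.49/√30.07) / (1.49/√30.07 + 1.93/√131.29) = 0.2717/(0.2717 + 0.1684) = 0.6173.

0.6173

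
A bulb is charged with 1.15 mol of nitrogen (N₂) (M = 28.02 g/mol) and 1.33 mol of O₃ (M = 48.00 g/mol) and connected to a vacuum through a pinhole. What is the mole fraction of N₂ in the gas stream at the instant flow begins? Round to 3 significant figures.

0.531

Each component's effusion rate ∝ (its partial pressure)·(1/√M) ∝ n_i/√M_i.
x_N₂(eff) = (n_N₂/√M_N₂) / (n_N₂/√M_N₂ + n_O₃/√M_O₃)
= (1.15/√28.02) / (1.15/√28.02 + 1.33/√48.00) = 0.2173/(0.2173 + 0.1920) = 0.531.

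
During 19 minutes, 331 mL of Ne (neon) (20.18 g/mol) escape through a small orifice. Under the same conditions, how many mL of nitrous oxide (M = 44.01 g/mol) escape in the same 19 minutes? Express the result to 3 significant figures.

Using Graham's law: rate_N₂O/rate_Ne = √(M_Ne/M_N₂O) = √(20.18/44.01) = √0.4585 = 0.6772.
So the volume for N₂O is 331 × 0.6772 = 224 mL.

224 mL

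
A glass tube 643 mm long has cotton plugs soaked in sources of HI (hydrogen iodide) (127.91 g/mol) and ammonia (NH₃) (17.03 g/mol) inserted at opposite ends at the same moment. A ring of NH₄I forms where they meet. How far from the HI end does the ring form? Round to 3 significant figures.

Distances travelled in equal time are proportional to diffusion rates, so d_HI/d_NH₃ = √(M_NH₃/M_HI) = √(17.03/127.91) = 0.3649.
With d_HI + d_NH₃ = 643 mm, d_NH₃ = 643/(1 + 0.3649) = 471.1 mm.
d_HI = 643 − 471.1 = 172 mm.

172 mm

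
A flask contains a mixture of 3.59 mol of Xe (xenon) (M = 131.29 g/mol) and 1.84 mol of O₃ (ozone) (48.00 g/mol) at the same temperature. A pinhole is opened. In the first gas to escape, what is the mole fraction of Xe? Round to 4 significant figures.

Each component's effusion rate ∝ (its partial pressure)·(1/√M) ∝ n_i/√M_i.
Mole fraction of Xe in the effusate = (n_Xe/√M_Xe) / (n_Xe/√M_Xe + n_O₃/√M_O₃)
= (3.59/√131.29) / (3.59/√131.29 + 1.84/√48.00) = 0.3133/(0.3133 + 0.2656) = 0.5412.

0.5412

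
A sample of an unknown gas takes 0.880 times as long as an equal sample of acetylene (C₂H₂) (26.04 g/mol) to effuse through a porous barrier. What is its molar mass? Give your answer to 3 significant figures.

By Graham's law, t_X/t_C₂H₂ = √(M_X/M_C₂H₂).
0.880 = √(M_X/26.04)
M_X = 26.04 × 0.880² = 26.04 × 0.7744 = 20.2 g/mol

20.2 g/mol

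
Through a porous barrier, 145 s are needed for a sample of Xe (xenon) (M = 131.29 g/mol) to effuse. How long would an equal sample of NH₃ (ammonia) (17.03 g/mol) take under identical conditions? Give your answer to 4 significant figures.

52.22 s

Graham's law gives t_NH₃/t_Xe = √(M_NH₃/M_Xe) = √(17.03/131.29) = √0.1297 = 0.3602.
So the time for NH₃ is 145 × 0.3602 = 52.22 s.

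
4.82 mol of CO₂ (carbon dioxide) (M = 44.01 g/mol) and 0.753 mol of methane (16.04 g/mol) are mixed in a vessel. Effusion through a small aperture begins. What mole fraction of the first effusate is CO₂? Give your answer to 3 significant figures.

0.794

Each component's effusion rate ∝ (its partial pressure)·(1/√M) ∝ n_i/√M_i.
x_CO₂(eff) = (n_CO₂/√M_CO₂) / (n_CO₂/√M_CO₂ + n_CH₄/√M_CH₄)
= (4.82/√44.01) / (4.82/√44.01 + 0.753/√16.04) = 0.7266/(0.7266 + 0.1880) = 0.794.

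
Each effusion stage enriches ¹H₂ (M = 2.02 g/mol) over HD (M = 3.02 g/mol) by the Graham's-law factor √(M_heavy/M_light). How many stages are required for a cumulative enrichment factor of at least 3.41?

7

Single-stage factor α = √(3.02/2.02), so ln α = ½ ln(1.49505) = 0.2011.
Need α^N ≥ 3.41 ⇒ N ≥ ln(3.41) / ln α = 1.227 / 0.2011 = 6.10.
Rounding up, N = 7 stages.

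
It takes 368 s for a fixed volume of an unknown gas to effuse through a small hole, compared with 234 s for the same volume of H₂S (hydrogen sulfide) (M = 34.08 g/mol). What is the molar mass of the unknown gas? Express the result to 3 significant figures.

84.3 g/mol

Graham's law gives t_X/t_H₂S = √(M_X/M_H₂S).
368/234 = 1.573 = √(M_X/34.08)
M_X = 34.08 × 1.573² = 34.08 × 2.473 = 84.3 g/mol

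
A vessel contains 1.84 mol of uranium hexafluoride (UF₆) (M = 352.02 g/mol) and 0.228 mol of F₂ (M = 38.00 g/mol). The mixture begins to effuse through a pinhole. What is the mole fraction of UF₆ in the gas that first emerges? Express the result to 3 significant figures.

0.726

Each component's effusion rate ∝ (its partial pressure)·(1/√M) ∝ n_i/√M_i.
So x_UF₆ in the escaping gas = (n_UF₆/√M_UF₆) / Σ(n_i/√M_i)
= (1.84/√352.02) / (1.84/√352.02 + 0.228/√38.00) = 0.09807/(0.09807 + 0.03699) = 0.726.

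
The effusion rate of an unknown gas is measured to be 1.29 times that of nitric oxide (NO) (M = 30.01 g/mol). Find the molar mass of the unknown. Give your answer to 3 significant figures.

18.0 g/mol

By Graham's law, rate_X/rate_NO = √(M_NO/M_X).
1.29 = √(30.01/M_X)
M_X = 30.01 / 1.29² = 30.01 / 1.664 = 18.0 g/mol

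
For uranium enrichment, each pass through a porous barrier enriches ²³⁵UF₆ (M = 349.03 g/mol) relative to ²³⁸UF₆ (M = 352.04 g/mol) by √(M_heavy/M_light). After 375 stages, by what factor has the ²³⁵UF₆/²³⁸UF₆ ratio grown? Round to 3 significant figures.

5.00

Overall factor = α^375 with α = √(352.04/349.03), i.e. (352.04/349.03)^(375/2).
= 1.00862^(375/2) = 5.00.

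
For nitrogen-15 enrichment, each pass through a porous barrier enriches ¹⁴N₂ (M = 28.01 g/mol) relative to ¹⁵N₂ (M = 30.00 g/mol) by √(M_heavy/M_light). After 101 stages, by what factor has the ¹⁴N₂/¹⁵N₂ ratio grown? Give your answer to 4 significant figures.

After 101 stages the ratio has grown by (√(30.00/28.01))^101 = (30.00/28.01)^(101/2).
= 1.07105^(101/2) = 32.01.

32.01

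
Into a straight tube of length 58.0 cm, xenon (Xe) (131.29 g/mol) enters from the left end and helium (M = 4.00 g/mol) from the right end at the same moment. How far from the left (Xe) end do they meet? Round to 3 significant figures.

8.62 cm

Distances travelled in equal time are proportional to diffusion rates, so d_Xe/d_He = √(M_He/M_Xe) = √(4.00/131.29) = 0.1745.
With d_Xe + d_He = 58.0 cm, d_He = 58.0/(1 + 0.1745) = 49.38 cm.
d_Xe = 58.0 − 49.38 = 8.62 cm.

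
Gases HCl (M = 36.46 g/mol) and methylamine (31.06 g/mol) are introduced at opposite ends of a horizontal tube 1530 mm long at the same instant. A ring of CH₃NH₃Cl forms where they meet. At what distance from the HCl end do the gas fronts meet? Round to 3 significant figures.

The fronts meet when d_HCl + d_CH₃NH₂ = L with d_HCl/d_CH₃NH₂ = √(M_CH₃NH₂/M_HCl) (Graham's law). Here √(M_CH₃NH₂/M_HCl) = √(31.06/36.46) = 0.9230.
With d_HCl + d_CH₃NH₂ = 1530 mm, d_CH₃NH₂ = 1530/(1 + 0.9230) = 795.6 mm.
d_HCl = 1530 − 795.6 = 734 mm.

734 mm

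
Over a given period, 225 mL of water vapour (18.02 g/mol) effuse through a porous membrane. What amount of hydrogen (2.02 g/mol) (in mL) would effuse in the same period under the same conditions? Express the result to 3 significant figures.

672 mL

Since effusion rate ∝ 1/√M, rate_H₂/rate_H₂O = √(M_H₂O/M_H₂) = √(18.02/2.02) = √8.921 = 2.987.
So the volume for H₂ is 225 × 2.987 = 672 mL.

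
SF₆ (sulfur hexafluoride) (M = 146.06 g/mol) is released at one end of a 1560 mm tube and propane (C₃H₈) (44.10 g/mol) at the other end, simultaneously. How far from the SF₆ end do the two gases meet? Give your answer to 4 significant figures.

553.2 mm

In equal time, each gas travels a distance ∝ its rate ∝ 1/√M, so d_SF₆/d_C₃H₈ = √(M_C₃H₈/M_SF₆) = √(44.10/146.06) = 0.5495.
With d_SF₆ + d_C₃H₈ = 1560 mm, d_C₃H₈ = 1560/(1 + 0.5495) = 1007 mm.
d_SF₆ = 1560 − 1007 = 553.2 mm.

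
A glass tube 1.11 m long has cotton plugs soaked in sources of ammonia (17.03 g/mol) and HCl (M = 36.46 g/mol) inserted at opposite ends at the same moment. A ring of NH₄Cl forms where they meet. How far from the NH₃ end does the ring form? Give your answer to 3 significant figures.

0.659 m

In equal time, each gas travels a distance ∝ its rate ∝ 1/√M, so d_NH₃/d_HCl = √(M_HCl/M_NH₃) = √(36.46/17.03) = 1.463.
With d_NH₃ + d_HCl = 1.11 m, d_HCl = 1.11/(1 + 1.463) = 0.4506 m.
d_NH₃ = 1.11 − 0.4506 = 0.659 m.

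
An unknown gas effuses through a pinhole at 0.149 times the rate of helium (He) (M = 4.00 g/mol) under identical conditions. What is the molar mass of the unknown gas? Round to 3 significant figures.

180 g/mol

By Graham's law, rate_X/rate_He = √(M_He/M_X).
0.149 = √(4.00/M_X)
M_X = 4.00 / 0.149² = 4.00 / 0.02220 = 180 g/mol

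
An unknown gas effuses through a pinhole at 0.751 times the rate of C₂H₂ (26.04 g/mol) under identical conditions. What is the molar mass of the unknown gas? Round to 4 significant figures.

Graham's law gives rate_X/rate_C₂H₂ = √(M_C₂H₂/M_X).
0.751 = √(26.04/M_X)
M_X = 26.04 / 0.751² = 26.04 / 0.5640 = 46.17 g/mol

46.17 g/mol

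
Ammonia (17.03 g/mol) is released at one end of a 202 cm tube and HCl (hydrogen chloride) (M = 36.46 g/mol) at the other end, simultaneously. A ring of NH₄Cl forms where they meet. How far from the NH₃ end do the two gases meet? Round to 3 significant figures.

Graham's law gives d_NH₃/d_HCl = rate_NH₃/rate_HCl = √(M_HCl/M_NH₃) = √(36.46/17.03) = 1.463.
With d_NH₃ + d_HCl = 202 cm, d_HCl = 202/(1 + 1.463) = 82.01 cm.
d_NH₃ = 202 − 82.01 = 120 cm.

120 cm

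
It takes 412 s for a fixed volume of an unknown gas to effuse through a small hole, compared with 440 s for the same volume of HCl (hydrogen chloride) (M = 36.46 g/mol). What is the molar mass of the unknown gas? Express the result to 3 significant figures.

From Graham's law, t_X/t_HCl = √(M_X/M_HCl).
412/440 = 0.9364 = √(M_X/36.46)
M_X = 36.46 × 0.9364² = 36.46 × 0.8768 = 32.0 g/mol

32.0 g/mol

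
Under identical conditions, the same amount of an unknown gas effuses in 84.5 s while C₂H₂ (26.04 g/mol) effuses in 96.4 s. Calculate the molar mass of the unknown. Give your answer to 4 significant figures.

Since effusion rate ∝ 1/√M, t_X/t_C₂H₂ = √(M_X/M_C₂H₂).
84.5/96.4 = 0.8766 = √(M_X/26.04)
M_X = 26.04 × 0.8766² = 26.04 × 0.7684 = 20.01 g/mol

20.01 g/mol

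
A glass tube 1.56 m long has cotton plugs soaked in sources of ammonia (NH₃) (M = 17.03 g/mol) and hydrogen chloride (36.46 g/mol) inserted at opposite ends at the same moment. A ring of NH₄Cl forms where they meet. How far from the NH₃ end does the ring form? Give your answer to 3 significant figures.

In equal time, each gas travels a distance ∝ its rate ∝ 1/√M, so d_NH₃/d_HCl = √(M_HCl/M_NH₃) = √(36.46/17.03) = 1.463.
With d_NH₃ + d_HCl = 1.56 m, d_HCl = 1.56/(1 + 1.463) = 0.6333 m.
d_NH₃ = 1.56 − 0.6333 = 0.927 m.

0.927 m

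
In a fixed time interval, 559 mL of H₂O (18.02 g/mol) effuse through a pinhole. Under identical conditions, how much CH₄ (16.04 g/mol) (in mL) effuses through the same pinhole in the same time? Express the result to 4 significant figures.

592.5 mL

Graham's law gives rate_CH₄/rate_H₂O = √(M_H₂O/M_CH₄) = √(18.02/16.04) = √1.123 = 1.060.
So the volume for CH₄ is 559 × 1.060 = 592.5 mL.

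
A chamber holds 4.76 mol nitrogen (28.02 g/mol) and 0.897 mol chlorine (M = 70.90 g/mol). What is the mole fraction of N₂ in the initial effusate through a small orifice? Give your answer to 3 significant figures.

0.894

Effusion rate of each component ∝ n_i/√M_i (partial pressure × 1/√M).
x_N₂(eff) = (n_N₂/√M_N₂) / (n_N₂/√M_N₂ + n_Cl₂/√M_Cl₂)
= (4.76/√28.02) / (4.76/√28.02 + 0.897/√70.90) = 0.8992/(0.8992 + 0.1065) = 0.894.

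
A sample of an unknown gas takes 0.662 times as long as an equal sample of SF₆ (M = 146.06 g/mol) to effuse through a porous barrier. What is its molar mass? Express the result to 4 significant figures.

64.01 g/mol

Since effusion rate ∝ 1/√M, t_X/t_SF₆ = √(M_X/M_SF₆).
0.662 = √(M_X/146.06)
M_X = 146.06 × 0.662² = 146.06 × 0.4382 = 64.01 g/mol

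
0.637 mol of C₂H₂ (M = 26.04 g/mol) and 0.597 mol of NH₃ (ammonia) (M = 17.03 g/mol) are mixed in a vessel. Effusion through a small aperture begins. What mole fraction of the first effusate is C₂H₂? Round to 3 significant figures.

0.463

The effusion rate of species i is ∝ p_i/√M_i ∝ n_i/√M_i.
Mole fraction of C₂H₂ in the effusate = (n_C₂H₂/√M_C₂H₂) / (n_C₂H₂/√M_C₂H₂ + n_NH₃/√M_NH₃)
= (0.637/√26.04) / (0.637/√26.04 + 0.597/√17.03) = 0.1248/(0.1248 + 0.1447) = 0.463.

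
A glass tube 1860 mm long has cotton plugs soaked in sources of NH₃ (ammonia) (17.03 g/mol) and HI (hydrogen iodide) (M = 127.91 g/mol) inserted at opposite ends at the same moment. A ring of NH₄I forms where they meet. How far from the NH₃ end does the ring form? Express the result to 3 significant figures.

Graham's law gives d_NH₃/d_HI = rate_NH₃/rate_HI = √(M_HI/M_NH₃) = √(127.91/17.03) = 2.741.
With d_NH₃ + d_HI = 1860 mm, d_HI = 1860/(1 + 2.741) = 497.2 mm.
d_NH₃ = 1860 − 497.2 = 1360 mm.

1360 mm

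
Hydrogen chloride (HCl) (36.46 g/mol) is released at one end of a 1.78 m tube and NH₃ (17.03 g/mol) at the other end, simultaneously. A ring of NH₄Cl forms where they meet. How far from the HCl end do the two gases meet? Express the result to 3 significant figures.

Graham's law gives d_HCl/d_NH₃ = rate_HCl/rate_NH₃ = √(M_NH₃/M_HCl) = √(17.03/36.46) = 0.6834.
With d_HCl + d_NH₃ = 1.78 m, d_NH₃ = 1.78/(1 + 0.6834) = 1.057 m.
d_HCl = 1.78 − 1.057 = 0.723 m.

0.723 m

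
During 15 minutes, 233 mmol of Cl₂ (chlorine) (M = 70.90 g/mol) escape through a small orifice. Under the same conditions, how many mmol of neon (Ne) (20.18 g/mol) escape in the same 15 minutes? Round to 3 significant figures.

437 mmol

From Graham's law, rate_Ne/rate_Cl₂ = √(M_Cl₂/M_Ne) = √(70.90/20.18) = √3.513 = 1.874.
So the amount for Ne is 233 × 1.874 = 437 mmol.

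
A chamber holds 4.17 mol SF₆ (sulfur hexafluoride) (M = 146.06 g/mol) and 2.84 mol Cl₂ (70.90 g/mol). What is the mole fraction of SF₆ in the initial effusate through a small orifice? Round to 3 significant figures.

0.506

The effusion rate of species i is ∝ p_i/√M_i ∝ n_i/√M_i.
x_SF₆(eff) = (n_SF₆/√M_SF₆) / (n_SF₆/√M_SF₆ + n_Cl₂/√M_Cl₂)
= (4.17/√146.06) / (4.17/√146.06 + 2.84/√70.90) = 0.3450/(0.3450 + 0.3373) = 0.506.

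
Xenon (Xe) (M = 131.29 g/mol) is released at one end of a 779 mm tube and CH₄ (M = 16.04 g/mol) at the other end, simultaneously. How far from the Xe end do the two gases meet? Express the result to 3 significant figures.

In equal time, each gas travels a distance ∝ its rate ∝ 1/√M, so d_Xe/d_CH₄ = √(M_CH₄/M_Xe) = √(16.04/131.29) = 0.3495.
With d_Xe + d_CH₄ = 779 mm, d_CH₄ = 779/(1 + 0.3495) = 577.2 mm.
d_Xe = 779 − 577.2 = 202 mm.

202 mm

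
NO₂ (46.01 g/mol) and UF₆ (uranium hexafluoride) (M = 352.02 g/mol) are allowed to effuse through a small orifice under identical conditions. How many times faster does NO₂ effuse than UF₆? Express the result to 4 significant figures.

Using Graham's law: rate_NO₂/rate_UF₆ = √(M_UF₆/M_NO₂) = √(352.02/46.01) = √7.651 = 2.766.

2.766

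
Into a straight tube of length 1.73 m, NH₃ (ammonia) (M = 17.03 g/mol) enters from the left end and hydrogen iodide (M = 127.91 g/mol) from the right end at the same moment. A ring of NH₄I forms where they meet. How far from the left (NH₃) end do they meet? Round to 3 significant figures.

The fronts meet when d_NH₃ + d_HI = L with d_NH₃/d_HI = √(M_HI/M_NH₃) (Graham's law). Here √(M_HI/M_NH₃) = √(127.91/17.03) = 2.741.
With d_NH₃ + d_HI = 1.73 m, d_HI = 1.73/(1 + 2.741) = 0.4625 m.
d_NH₃ = 1.73 − 0.4625 = 1.27 m.

1.27 m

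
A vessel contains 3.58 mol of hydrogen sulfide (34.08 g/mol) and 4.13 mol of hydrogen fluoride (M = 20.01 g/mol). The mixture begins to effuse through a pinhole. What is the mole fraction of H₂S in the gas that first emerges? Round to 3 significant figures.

Effusion rate of each component ∝ n_i/√M_i (partial pressure × 1/√M).
Mole fraction of H₂S in the effusate = (n_H₂S/√M_H₂S) / (n_H₂S/√M_H₂S + n_HF/√M_HF)
= (3.58/√34.08) / (3.58/√34.08 + 4.13/√20.01) = 0.6132/(0.6132 + 0.9233) = 0.399.

0.399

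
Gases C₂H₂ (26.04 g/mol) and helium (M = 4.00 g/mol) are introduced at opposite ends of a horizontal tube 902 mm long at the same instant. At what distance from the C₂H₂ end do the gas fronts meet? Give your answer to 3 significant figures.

The fronts meet when d_C₂H₂ + d_He = L with d_C₂H₂/d_He = √(M_He/M_C₂H₂) (Graham's law). Here √(M_He/M_C₂H₂) = √(4.00/26.04) = 0.3919.
With d_C₂H₂ + d_He = 902 mm, d_He = 902/(1 + 0.3919) = 648.0 mm.
d_C₂H₂ = 902 − 648.0 = 254 mm.

254 mm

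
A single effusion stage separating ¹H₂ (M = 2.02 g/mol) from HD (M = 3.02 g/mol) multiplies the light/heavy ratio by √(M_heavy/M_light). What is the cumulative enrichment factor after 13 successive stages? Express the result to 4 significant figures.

The single-stage factor is √(M_heavy/M_light), so 13 stages give [√(3.02/2.02)]^13 = (3.02/2.02)^(13/2).
= 1.49505^(13/2) = 13.65.

13.65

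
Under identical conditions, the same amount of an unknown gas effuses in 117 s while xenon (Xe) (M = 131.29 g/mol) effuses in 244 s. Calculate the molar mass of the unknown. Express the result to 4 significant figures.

Using Graham's law: t_X/t_Xe = √(M_X/M_Xe).
117/244 = 0.4795 = √(M_X/131.29)
M_X = 131.29 × 0.4795² = 131.29 × 0.2299 = 30.19 g/mol

30.19 g/mol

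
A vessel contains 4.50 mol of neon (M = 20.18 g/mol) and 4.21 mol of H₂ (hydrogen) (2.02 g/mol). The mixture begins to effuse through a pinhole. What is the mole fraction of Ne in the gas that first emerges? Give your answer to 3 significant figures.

0.253

Rate_i ∝ x_i/√M_i (Graham's law weighted by mole fraction), so the effusate composition follows n_i/√M_i.
So x_Ne in the escaping gas = (n_Ne/√M_Ne) / Σ(n_i/√M_i)
= (4.50/√20.18) / (4.50/√20.18 + 4.21/√2.02) = 1.002/(1.002 + 2.962) = 0.253.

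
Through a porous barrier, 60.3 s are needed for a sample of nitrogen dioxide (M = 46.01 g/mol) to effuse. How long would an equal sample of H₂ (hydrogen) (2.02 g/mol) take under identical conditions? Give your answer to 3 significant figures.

12.6 s

From Graham's law, t_H₂/t_NO₂ = √(M_H₂/M_NO₂) = √(2.02/46.01) = √0.04390 = 0.2095.
So the time for H₂ is 60.3 × 0.2095 = 12.6 s.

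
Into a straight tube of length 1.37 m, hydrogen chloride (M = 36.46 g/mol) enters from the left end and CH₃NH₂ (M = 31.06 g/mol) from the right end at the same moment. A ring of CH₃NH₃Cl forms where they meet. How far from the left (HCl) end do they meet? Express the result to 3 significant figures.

Graham's law gives d_HCl/d_CH₃NH₂ = rate_HCl/rate_CH₃NH₂ = √(M_CH₃NH₂/M_HCl) = √(31.06/36.46) = 0.9230.
With d_HCl + d_CH₃NH₂ = 1.37 m, d_CH₃NH₂ = 1.37/(1 + 0.9230) = 0.7124 m.
d_HCl = 1.37 − 0.7124 = 0.658 m.

0.658 m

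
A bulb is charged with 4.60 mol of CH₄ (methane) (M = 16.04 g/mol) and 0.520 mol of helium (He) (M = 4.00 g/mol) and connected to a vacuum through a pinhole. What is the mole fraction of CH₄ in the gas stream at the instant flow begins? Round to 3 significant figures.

The effusion rate of species i is ∝ p_i/√M_i ∝ n_i/√M_i.
So x_CH₄ in the escaping gas = (n_CH₄/√M_CH₄) / Σ(n_i/√M_i)
= (4.60/√16.04) / (4.60/√16.04 + 0.520/√4.00) = 1.149/(1.149 + 0.2600) = 0.815.

0.815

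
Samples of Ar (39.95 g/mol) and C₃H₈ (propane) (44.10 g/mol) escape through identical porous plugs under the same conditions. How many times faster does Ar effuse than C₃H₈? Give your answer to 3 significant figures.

By Graham's law, rate_Ar/rate_C₃H₈ = √(M_C₃H₈/M_Ar) = √(44.10/39.95) = √1.104 = 1.05.

1.05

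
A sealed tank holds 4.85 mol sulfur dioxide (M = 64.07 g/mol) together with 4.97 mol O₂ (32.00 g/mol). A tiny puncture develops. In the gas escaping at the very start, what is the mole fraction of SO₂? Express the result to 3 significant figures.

Effusion rate of each component ∝ n_i/√M_i (partial pressure × 1/√M).
So x_SO₂ in the escaping gas = (n_SO₂/√M_SO₂) / Σ(n_i/√M_i)
= (4.85/√64.07) / (4.85/√64.07 + 4.97/√32.00) = 0.6059/(0.6059 + 0.8786) = 0.408.

0.408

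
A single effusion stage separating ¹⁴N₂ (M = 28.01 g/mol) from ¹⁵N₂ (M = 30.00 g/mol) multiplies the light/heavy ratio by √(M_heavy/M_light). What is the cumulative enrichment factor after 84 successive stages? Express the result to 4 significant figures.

17.86

The single-stage factor is √(M_heavy/M_light), so 84 stages give [√(30.00/28.01)]^84 = (30.00/28.01)^(84/2).
= 1.07105^42 = 17.86.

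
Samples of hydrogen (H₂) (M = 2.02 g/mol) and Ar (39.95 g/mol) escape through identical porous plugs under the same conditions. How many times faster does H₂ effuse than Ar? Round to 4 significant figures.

4.447

Since effusion rate ∝ 1/√M, rate_H₂/rate_Ar = √(M_Ar/M_H₂) = √(39.95/2.02) = √19.78 = 4.447.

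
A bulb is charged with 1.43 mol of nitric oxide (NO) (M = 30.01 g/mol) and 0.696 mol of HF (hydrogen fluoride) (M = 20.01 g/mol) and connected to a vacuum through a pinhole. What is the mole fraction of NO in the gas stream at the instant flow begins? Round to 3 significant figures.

Each component's effusion rate ∝ (its partial pressure)·(1/√M) ∝ n_i/√M_i.
Mole fraction of NO in the effusate = (n_NO/√M_NO) / (n_NO/√M_NO + n_HF/√M_HF)
= (1.43/√30.01) / (1.43/√30.01 + 0.696/√20.01) = 0.2610/(0.2610 + 0.1556) = 0.627.

0.627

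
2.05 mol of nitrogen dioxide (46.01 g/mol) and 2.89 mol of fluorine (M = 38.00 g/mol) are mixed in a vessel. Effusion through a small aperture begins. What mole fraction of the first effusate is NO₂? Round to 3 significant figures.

Rate_i ∝ x_i/√M_i (Graham's law weighted by mole fraction), so the effusate composition follows n_i/√M_i.
So x_NO₂ in the escaping gas = (n_NO₂/√M_NO₂) / Σ(n_i/√M_i)
= (2.05/√46.01) / (2.05/√46.01 + 2.89/√38.00) = 0.3022/(0.3022 + 0.4688) = 0.392.

0.392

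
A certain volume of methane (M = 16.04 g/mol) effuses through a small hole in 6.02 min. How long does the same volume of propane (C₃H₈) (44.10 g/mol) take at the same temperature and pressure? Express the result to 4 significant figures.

By Graham's law, t_C₃H₈/t_CH₄ = √(M_C₃H₈/M_CH₄) = √(44.10/16.04) = √2.749 = 1.658.
So the time for C₃H₈ is 6.02 × 1.658 = 9.982 min.

9.982 min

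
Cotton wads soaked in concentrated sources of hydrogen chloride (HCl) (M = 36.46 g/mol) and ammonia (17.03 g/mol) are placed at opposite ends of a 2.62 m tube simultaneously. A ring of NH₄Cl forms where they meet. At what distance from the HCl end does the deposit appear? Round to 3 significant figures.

In equal time, each gas travels a distance ∝ its rate ∝ 1/√M, so d_HCl/d_NH₃ = √(M_NH₃/M_HCl) = √(17.03/36.46) = 0.6834.
With d_HCl + d_NH₃ = 2.62 m, d_NH₃ = 2.62/(1 + 0.6834) = 1.556 m.
d_HCl = 2.62 − 1.556 = 1.06 m.

1.06 m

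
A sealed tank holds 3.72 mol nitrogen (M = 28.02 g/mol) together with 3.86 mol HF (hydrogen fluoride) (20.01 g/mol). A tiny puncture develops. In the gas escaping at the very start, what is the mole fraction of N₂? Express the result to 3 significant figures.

The effusion rate of species i is ∝ p_i/√M_i ∝ n_i/√M_i.
So x_N₂ in the escaping gas = (n_N₂/√M_N₂) / Σ(n_i/√M_i)
= (3.72/√28.02) / (3.72/√28.02 + 3.86/√20.01) = 0.7028/(0.7028 + 0.8629) = 0.449.

0.449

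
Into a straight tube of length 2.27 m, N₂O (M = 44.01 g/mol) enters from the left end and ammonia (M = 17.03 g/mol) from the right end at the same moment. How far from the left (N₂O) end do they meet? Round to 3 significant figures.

0.871 m

Graham's law gives d_N₂O/d_NH₃ = rate_N₂O/rate_NH₃ = √(M_NH₃/M_N₂O) = √(17.03/44.01) = 0.6221.
With d_N₂O + d_NH₃ = 2.27 m, d_NH₃ = 2.27/(1 + 0.6221) = 1.399 m.
d_N₂O = 2.27 − 1.399 = 0.871 m.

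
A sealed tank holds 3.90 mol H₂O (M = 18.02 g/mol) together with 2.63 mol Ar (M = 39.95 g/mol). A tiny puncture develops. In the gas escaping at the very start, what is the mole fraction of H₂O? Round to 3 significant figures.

0.688

The effusion rate of species i is ∝ p_i/√M_i ∝ n_i/√M_i.
So x_H₂O in the escaping gas = (n_H₂O/√M_H₂O) / Σ(n_i/√M_i)
= (3.90/√18.02) / (3.90/√18.02 + 2.63/√39.95) = 0.9187/(0.9187 + 0.4161) = 0.688.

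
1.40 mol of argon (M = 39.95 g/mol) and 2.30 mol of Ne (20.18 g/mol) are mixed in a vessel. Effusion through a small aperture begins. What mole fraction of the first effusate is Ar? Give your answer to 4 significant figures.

0.3020

Effusion rate of each component ∝ n_i/√M_i (partial pressure × 1/√M).
Mole fraction of Ar in the effusate = (n_Ar/√M_Ar) / (n_Ar/√M_Ar + n_Ne/√M_Ne)
= (1.40/√39.95) / (1.40/√39.95 + 2.30/√20.18) = 0.2215/(0.2215 + 0.5120) = 0.3020.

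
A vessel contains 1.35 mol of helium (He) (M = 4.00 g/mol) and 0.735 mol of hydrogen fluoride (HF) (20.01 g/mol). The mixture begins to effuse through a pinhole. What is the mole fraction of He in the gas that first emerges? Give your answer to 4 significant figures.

0.8042

Rate_i ∝ x_i/√M_i (Graham's law weighted by mole fraction), so the effusate composition follows n_i/√M_i.
Mole fraction of He in the effusate = (n_He/√M_He) / (n_He/√M_He + n_HF/√M_HF)
= (1.35/√4.00) / (1.35/√4.00 + 0.735/√20.01) = 0.6750/(0.6750 + 0.1643) = 0.8042.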